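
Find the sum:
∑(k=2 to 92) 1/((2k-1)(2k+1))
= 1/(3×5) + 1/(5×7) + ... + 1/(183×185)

Partial fractions: 1/((2k-1)(2k+1)) = (1/2)[1/(2k-1) - 1/(2k+1)]
The series telescopes:
= (1/2)[1/3 - 1/185]
= 91/555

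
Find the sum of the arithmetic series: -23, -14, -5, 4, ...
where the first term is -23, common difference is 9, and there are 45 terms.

Sₙ = n/2 × (first + last)
Last term = a + (n-1)d = -23 + (45-1)×9 = 373
S_45 = 45/2 × (-23 + 373)
S_45 = 45/2 × 350 = 7875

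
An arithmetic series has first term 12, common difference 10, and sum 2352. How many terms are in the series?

Using S = n/2 × [2a + (n-1)d]
2352 = n/2 × [2(12) + (n-1)(10)]
2352 = n/2 × [24 + 10n - 10]
4704 = n × [14 + 10n]
10n² + (14)n - 4704 = 0
Discriminant: Δ = (14)² - 4(10)(-4704) = 196 + 188160 = 188356
√Δ = 434
n = [-(14) + √Δ] / (2·10) = (-14 + 434) / 20 = 420 / 20 = 21
(The negative root is discarded since n must be a positive integer.)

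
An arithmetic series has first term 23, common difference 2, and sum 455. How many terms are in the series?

Using S = n/2 × [2a + (n-1)d]
455 = n/2 × [2(23) + (n-1)(2)]
455 = n/2 × [46 + 2n - 2]
910 = n × [44 + 2n]
2n² + (44)n - 910 = 0
Discriminant: Δ = (44)² - 4(2)(-910) = 1936 + 7280 = 9216
√Δ = 96
n = [-(44) + √Δ] / (2·2) = (-44 + 96) / 4 = 52 / 4 = 13
(The negative root is discarded since n must be a positive integer.)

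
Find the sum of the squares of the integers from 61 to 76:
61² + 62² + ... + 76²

Use ∑_{k=1}^{n} k² = n(n+1)(2n+1)/6, then subtract the first 60 terms.
∑_{k=1}^{76} k² = 76×77×153/6 = 149226
∑_{k=1}^{60} k² = 60×61×121/6 = 73810
∑_{k=61}^{76} k² = 149226 - 73810 = 75416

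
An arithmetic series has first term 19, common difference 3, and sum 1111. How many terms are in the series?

Using S = n/2 × [2a + (n-1)d]
1111 = n/2 × [2(19) + (n-1)(3)]
1111 = n/2 × [38 + 3n - 3]
2222 = n × [35 + 3n]
3n² + (35)n - 2222 = 0
Discriminant: Δ = (35)² - 4(3)(-2222) = 1225 + 26664 = 27889
√Δ = 167
n = [-(35) + √Δ] / (2·3) = (-35 + 167) / 6 = 132 / 6 = 22
(The negative root is discarded since n must be a positive integer.)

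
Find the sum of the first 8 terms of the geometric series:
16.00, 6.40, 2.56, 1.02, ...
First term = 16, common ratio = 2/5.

Sₙ = a(1 - rⁿ) / (1 - r)
S_8 = 16(1 - (2/5)^8) / (1 - (2/5))
S_8 = 16(1 - (256/390625)) / (3/5)
S_8 = 2081968/78125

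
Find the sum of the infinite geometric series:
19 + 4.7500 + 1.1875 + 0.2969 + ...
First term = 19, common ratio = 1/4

For |r| < 1, S = a / (1 - r)
S = 19 / (1 - (1/4))
S = 19 / (3/4)
S = 76/3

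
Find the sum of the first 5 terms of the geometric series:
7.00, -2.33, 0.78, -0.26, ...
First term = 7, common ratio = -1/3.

Sₙ = a(1 - rⁿ) / (1 - r)
S_5 = 7(1 - (-1/3)^5) / (1 - (-1/3))
S_5 = 7(1 - (-1/243)) / (4/3)
S_5 = 427/81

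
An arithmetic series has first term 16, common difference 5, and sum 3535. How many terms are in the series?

Using S = n/2 × [2a + (n-1)d]
3535 = n/2 × [2(16) + (n-1)(5)]
3535 = n/2 × [32 + 5n - 5]
7070 = n × [27 + 5n]
5n² + (27)n - 7070 = 0
Discriminant: Δ = (27)² - 4(5)(-7070) = 729 + 141400 = 142129
√Δ = 377
n = [-(27) + √Δ] / (2·5) = (-27 + 377) / 10 = 350 / 10 = 35
(The negative root is discarded since n must be a positive integer.)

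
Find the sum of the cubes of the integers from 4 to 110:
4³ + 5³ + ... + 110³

Use ∑_{k=1}^{n} k³ = [n(n+1)/2]², then subtract the first 3 terms.
∑_{k=1}^{110} k³ = [110×111/2]² = 6105² = 37271025
∑_{k=1}^{3} k³ = [3×4/2]² = 6² = 36
∑_{k=4}^{110} k³ = 37271025 - 36 = 37270989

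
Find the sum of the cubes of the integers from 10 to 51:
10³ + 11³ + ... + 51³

Use ∑_{k=1}^{n} k³ = [n(n+1)/2]², then subtract the first 9 terms.
∑_{k=1}^{51} k³ = [51×52/2]² = 1326² = 1758276
∑_{k=1}^{9} k³ = [9×10/2]² = 45² = 2025
∑_{k=10}^{51} k³ = 1758276 - 2025 = 1756251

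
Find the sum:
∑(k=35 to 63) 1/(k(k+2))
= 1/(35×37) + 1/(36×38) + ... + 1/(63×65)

Partial fractions: 1/(k(k+2)) = (1/2)[1/k - 1/(k+2)]
Telescoping leaves the first two and last two terms:
= (1/2)[1/35 + 1/36 - 1/64 - 1/65]
= 6641/524160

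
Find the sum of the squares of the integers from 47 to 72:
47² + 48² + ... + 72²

Use ∑_{k=1}^{n} k² = n(n+1)(2n+1)/6, then subtract the first 46 terms.
∑_{k=1}^{72} k² = 72×73×145/6 = 127020
∑_{k=1}^{46} k² = 46×47×93/6 = 33511
∑_{k=47}^{72} k² = 127020 - 33511 = 93509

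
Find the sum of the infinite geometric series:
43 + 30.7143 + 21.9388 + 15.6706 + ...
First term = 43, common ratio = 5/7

For |r| < 1, S = a / (1 - r)
S = 43 / (1 - (5/7))
S = 43 / (2/7)
S = 301/2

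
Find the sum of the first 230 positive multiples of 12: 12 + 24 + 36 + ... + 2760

Factor out 12: = 12(1 + 2 + ... + 230) = 12 × n(n+1)/2
= 12 × 230×231/2
= 12 × 26565
= 318780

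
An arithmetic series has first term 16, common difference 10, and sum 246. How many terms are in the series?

Using S = n/2 × [2a + (n-1)d]
246 = n/2 × [2(16) + (n-1)(10)]
246 = n/2 × [32 + 10n - 10]
492 = n × [22 + 10n]
10n² + (22)n - 492 = 0
Discriminant: Δ = (22)² - 4(10)(-492) = 484 + 19680 = 20164
√Δ = 142
n = [-(22) + √Δ] / (2·10) = (-22 + 142) / 20 = 120 / 20 = 6
(The negative root is discarded since n must be a positive integer.)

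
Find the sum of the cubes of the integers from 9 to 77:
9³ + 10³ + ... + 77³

Use ∑_{k=1}^{n} k³ = [n(n+1)/2]², then subtract the first 8 terms.
∑_{k=1}^{77} k³ = [77×78/2]² = 3003² = 9018009
∑_{k=1}^{8} k³ = [8×9/2]² = 36² = 1296
∑_{k=9}^{77} k³ = 9018009 - 1296 = 9016713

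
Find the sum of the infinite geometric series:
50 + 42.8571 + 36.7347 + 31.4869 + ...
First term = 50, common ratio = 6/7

For |r| < 1, S = a / (1 - r)
S = 50 / (1 - (6/7))
S = 50 / (1/7)
S = 350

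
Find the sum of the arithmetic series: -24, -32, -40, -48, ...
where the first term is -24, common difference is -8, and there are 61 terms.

Sₙ = n/2 × (first + last)
Last term = a + (n-1)d = -24 + (61-1)×(-8) = -504
S_61 = 61/2 × (-24 + (-504))
S_61 = 61/2 × (-528) = -16104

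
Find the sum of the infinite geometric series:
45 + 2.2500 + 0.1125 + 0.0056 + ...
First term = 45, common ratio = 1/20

For |r| < 1, S = a / (1 - r)
S = 45 / (1 - (1/20))
S = 45 / (19/20)
S = 900/19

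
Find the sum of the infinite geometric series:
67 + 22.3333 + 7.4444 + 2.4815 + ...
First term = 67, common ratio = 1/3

For |r| < 1, S = a / (1 - r)
S = 67 / (1 - (1/3))
S = 67 / (2/3)
S = 201/2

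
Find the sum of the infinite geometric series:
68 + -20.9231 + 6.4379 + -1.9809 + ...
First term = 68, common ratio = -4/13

For |r| < 1, S = a / (1 - r)
S = 68 / (1 - (-4/13))
S = 68 / (17/13)
S = 52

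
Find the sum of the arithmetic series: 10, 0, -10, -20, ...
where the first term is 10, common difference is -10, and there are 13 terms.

Sₙ = n/2 × (first + last)
Last term = a + (n-1)d = 10 + (13-1)×(-10) = -110
S_13 = 13/2 × (10 + (-110))
S_13 = 13/2 × (-100) = -650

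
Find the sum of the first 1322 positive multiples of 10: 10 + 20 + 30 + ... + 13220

Factor out 10: = 10(1 + 2 + ... + 1322) = 10 × n(n+1)/2
= 10 × 1322×1323/2
= 10 × 874503
= 8745030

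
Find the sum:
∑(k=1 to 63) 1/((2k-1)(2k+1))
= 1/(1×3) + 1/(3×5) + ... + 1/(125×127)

Partial fractions: 1/((2k-1)(2k+1)) = (1/2)[1/(2k-1) - 1/(2k+1)]
The series telescopes:
= (1/2)[1/1 - 1/127]
= 63/127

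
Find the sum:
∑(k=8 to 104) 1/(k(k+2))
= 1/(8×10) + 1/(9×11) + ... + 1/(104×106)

Partial fractions: 1/(k(k+2)) = (1/2)[1/k - 1/(k+2)]
Telescoping leaves the first two and last two terms:
= (1/2)[1/8 + 1/9 - 1/105 - 1/106]
= 29003/267120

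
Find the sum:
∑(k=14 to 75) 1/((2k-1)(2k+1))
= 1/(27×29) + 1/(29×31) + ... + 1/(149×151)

Partial fractions: 1/((2k-1)(2k+1)) = (1/2)[1/(2k-1) - 1/(2k+1)]
The series telescopes:
= (1/2)[1/27 - 1/151]
= 62/4077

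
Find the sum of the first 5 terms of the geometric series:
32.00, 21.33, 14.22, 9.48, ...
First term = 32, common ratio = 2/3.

Sₙ = a(1 - rⁿ) / (1 - r)
S_5 = 32(1 - (2/3)^5) / (1 - (2/3))
S_5 = 32(1 - (32/243)) / (1/3)
S_5 = 6752/81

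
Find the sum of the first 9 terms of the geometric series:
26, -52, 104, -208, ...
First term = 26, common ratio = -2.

Sₙ = a(1 - rⁿ) / (1 - r)
S_9 = 26(1 - (-2)^9) / (1 - (-2))
S_9 = 26(1 - (-512)) / (3)
S_9 = 4446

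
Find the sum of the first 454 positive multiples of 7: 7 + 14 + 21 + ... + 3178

Factor out 7: = 7(1 + 2 + ... + 454) = 7 × n(n+1)/2
= 7 × 454×455/2
= 7 × 103285
= 722995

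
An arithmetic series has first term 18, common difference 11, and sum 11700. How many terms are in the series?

Using S = n/2 × [2a + (n-1)d]
11700 = n/2 × [2(18) + (n-1)(11)]
11700 = n/2 × [36 + 11n - 11]
23400 = n × [25 + 11n]
11n² + (25)n - 23400 = 0
Discriminant: Δ = (25)² - 4(11)(-23400) = 625 + 1029600 = 1030225
√Δ = 1015
n = [-(25) + √Δ] / (2·11) = (-25 + 1015) / 22 = 990 / 22 = 45
(The negative root is discarded since n must be a positive integer.)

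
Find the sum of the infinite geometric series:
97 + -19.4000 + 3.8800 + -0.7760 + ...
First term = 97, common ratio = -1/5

For |r| < 1, S = a / (1 - r)
S = 97 / (1 - (-1/5))
S = 97 / (6/5)
S = 485/6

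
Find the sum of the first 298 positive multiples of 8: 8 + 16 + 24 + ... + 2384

Factor out 8: = 8(1 + 2 + ... + 298) = 8 × n(n+1)/2
= 8 × 298×299/2
= 8 × 44551
= 356408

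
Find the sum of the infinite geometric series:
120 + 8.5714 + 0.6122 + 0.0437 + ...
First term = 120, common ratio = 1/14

For |r| < 1, S = a / (1 - r)
S = 120 / (1 - (1/14))
S = 120 / (13/14)
S = 1680/13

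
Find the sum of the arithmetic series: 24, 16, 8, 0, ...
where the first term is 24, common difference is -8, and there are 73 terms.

Sₙ = n/2 × (first + last)
Last term = a + (n-1)d = 24 + (73-1)×(-8) = -552
S_73 = 73/2 × (24 + (-552))
S_73 = 73/2 × (-528) = -19272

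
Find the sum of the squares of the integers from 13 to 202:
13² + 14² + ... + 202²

Use ∑_{k=1}^{n} k² = n(n+1)(2n+1)/6, then subtract the first 12 terms.
∑_{k=1}^{202} k² = 202×203×405/6 = 2767905
∑_{k=1}^{12} k² = 12×13×25/6 = 650
∑_{k=13}^{202} k² = 2767905 - 650 = 2767255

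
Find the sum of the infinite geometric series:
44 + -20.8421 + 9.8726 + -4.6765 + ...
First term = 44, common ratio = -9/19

For |r| < 1, S = a / (1 - r)
S = 44 / (1 - (-9/19))
S = 44 / (28/19)
S = 209/7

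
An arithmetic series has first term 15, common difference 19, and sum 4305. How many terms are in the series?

Using S = n/2 × [2a + (n-1)d]
4305 = n/2 × [2(15) + (n-1)(19)]
4305 = n/2 × [30 + 19n - 19]
8610 = n × [11 + 19n]
19n² + (11)n - 8610 = 0
Discriminant: Δ = (11)² - 4(19)(-8610) = 121 + 654360 = 654481
√Δ = 809
n = [-(11) + √Δ] / (2·19) = (-11 + 809) / 38 = 798 / 38 = 21
(The negative root is discarded since n must be a positive integer.)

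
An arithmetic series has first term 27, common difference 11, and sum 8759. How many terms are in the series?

Using S = n/2 × [2a + (n-1)d]
8759 = n/2 × [2(27) + (n-1)(11)]
8759 = n/2 × [54 + 11n - 11]
17518 = n × [43 + 11n]
11n² + (43)n - 17518 = 0
Discriminant: Δ = (43)² - 4(11)(-17518) = 1849 + 770792 = 772641
√Δ = 879
n = [-(43) + √Δ] / (2·11) = (-43 + 879) / 22 = 836 / 22 = 38
(The negative root is discarded since n must be a positive integer.)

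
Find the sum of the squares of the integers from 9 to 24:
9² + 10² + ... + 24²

Use ∑_{k=1}^{n} k² = n(n+1)(2n+1)/6, then subtract the first 8 terms.
∑_{k=1}^{24} k² = 24×25×49/6 = 4900
∑_{k=1}^{8} k² = 8×9×17/6 = 204
∑_{k=9}^{24} k² = 4900 - 204 = 4696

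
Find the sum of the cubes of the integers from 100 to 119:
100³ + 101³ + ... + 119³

Use ∑_{k=1}^{n} k³ = [n(n+1)/2]², then subtract the first 99 terms.
∑_{k=1}^{119} k³ = [119×120/2]² = 7140² = 50979600
∑_{k=1}^{99} k³ = [99×100/2]² = 4950² = 24502500
∑_{k=100}^{119} k³ = 50979600 - 24502500 = 26477100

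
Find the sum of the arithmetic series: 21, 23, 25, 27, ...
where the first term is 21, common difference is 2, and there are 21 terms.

Sₙ = n/2 × (first + last)
Last term = a + (n-1)d = 21 + (21-1)×2 = 61
S_21 = 21/2 × (21 + 61)
S_21 = 21/2 × 82 = 861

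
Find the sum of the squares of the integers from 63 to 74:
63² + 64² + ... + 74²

Use ∑_{k=1}^{n} k² = n(n+1)(2n+1)/6, then subtract the first 62 terms.
∑_{k=1}^{74} k² = 74×75×149/6 = 137825
∑_{k=1}^{62} k² = 62×63×125/6 = 81375
∑_{k=63}^{74} k² = 137825 - 81375 = 56450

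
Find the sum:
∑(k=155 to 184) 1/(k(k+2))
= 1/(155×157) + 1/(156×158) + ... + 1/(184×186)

Partial fractions: 1/(k(k+2)) = (1/2)[1/k - 1/(k+2)]
Telescoping leaves the first two and last two terms:
= (1/2)[1/155 + 1/156 - 1/185 - 1/186]
= 1861/1789320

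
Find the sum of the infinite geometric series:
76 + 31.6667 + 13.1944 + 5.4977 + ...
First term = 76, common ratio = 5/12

For |r| < 1, S = a / (1 - r)
S = 76 / (1 - (5/12))
S = 76 / (7/12)
S = 912/7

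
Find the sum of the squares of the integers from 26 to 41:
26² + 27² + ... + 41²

Use ∑_{k=1}^{n} k² = n(n+1)(2n+1)/6, then subtract the first 25 terms.
∑_{k=1}^{41} k² = 41×42×83/6 = 23821
∑_{k=1}^{25} k² = 25×26×51/6 = 5525
∑_{k=26}^{41} k² = 23821 - 5525 = 18296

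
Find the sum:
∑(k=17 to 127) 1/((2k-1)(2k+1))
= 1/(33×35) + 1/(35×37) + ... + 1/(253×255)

Partial fractions: 1/((2k-1)(2k+1)) = (1/2)[1/(2k-1) - 1/(2k+1)]
The series telescopes:
= (1/2)[1/33 - 1/255]
= 37/2805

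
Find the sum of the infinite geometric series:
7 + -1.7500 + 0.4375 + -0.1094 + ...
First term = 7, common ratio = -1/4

For |r| < 1, S = a / (1 - r)
S = 7 / (1 - (-1/4))
S = 7 / (5/4)
S = 28/5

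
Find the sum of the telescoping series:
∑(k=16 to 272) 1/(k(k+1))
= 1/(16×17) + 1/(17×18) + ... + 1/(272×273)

Partial fractions: 1/(k(k+1)) = 1/k - 1/(k+1)
The series telescopes:
= (1/16 - 1/17) + (1/17 - 1/18) + ... + (1/272 - 1/273)
= 1/16 - 1/273
= 257/4368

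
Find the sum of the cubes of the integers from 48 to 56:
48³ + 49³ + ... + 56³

Use ∑_{k=1}^{n} k³ = [n(n+1)/2]², then subtract the first 47 terms.
∑_{k=1}^{56} k³ = [56×57/2]² = 1596² = 2547216
∑_{k=1}^{47} k³ = [47×48/2]² = 1128² = 1272384
∑_{k=48}^{56} k³ = 2547216 - 1272384 = 1274832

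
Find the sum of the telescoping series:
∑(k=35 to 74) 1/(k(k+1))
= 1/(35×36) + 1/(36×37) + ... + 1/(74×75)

Partial fractions: 1/(k(k+1)) = 1/k - 1/(k+1)
The series telescopes:
= (1/35 - 1/36) + (1/36 - 1/37) + ... + (1/74 - 1/75)
= 1/35 - 1/75
= 8/525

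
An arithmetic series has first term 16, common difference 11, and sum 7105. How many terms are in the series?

Using S = n/2 × [2a + (n-1)d]
7105 = n/2 × [2(16) + (n-1)(11)]
7105 = n/2 × [32 + 11n - 11]
14210 = n × [21 + 11n]
11n² + (21)n - 14210 = 0
Discriminant: Δ = (21)² - 4(11)(-14210) = 441 + 625240 = 625681
√Δ = 791
n = [-(21) + √Δ] / (2·11) = (-21 + 791) / 22 = 770 / 22 = 35
(The negative root is discarded since n must be a positive integer.)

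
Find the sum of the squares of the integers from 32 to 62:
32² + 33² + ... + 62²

Use ∑_{k=1}^{n} k² = n(n+1)(2n+1)/6, then subtract the first 31 terms.
∑_{k=1}^{62} k² = 62×63×125/6 = 81375
∑_{k=1}^{31} k² = 31×32×63/6 = 10416
∑_{k=32}^{62} k² = 81375 - 10416 = 70959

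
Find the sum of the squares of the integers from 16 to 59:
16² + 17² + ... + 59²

Use ∑_{k=1}^{n} k² = n(n+1)(2n+1)/6, then subtract the first 15 terms.
∑_{k=1}^{59} k² = 59×60×119/6 = 70210
∑_{k=1}^{15} k² = 15×16×31/6 = 1240
∑_{k=16}^{59} k² = 70210 - 1240 = 68970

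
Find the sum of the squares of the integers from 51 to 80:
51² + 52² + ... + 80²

Use ∑_{k=1}^{n} k² = n(n+1)(2n+1)/6, then subtract the first 50 terms.
∑_{k=1}^{80} k² = 80×81×161/6 = 173880
∑_{k=1}^{50} k² = 50×51×101/6 = 42925
∑_{k=51}^{80} k² = 173880 - 42925 = 130955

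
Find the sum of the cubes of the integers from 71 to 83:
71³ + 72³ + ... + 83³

Use ∑_{k=1}^{n} k³ = [n(n+1)/2]², then subtract the first 70 terms.
∑_{k=1}^{83} k³ = [83×84/2]² = 3486² = 12152196
∑_{k=1}^{70} k³ = [70×71/2]² = 2485² = 6175225
∑_{k=71}^{83} k³ = 12152196 - 6175225 = 5976971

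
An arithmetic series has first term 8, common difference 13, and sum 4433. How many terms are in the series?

Using S = n/2 × [2a + (n-1)d]
4433 = n/2 × [2(8) + (n-1)(13)]
4433 = n/2 × [16 + 13n - 13]
8866 = n × [3 + 13n]
13n² + (3)n - 8866 = 0
Discriminant: Δ = (3)² - 4(13)(-8866) = 9 + 461032 = 461041
√Δ = 679
n = [-(3) + √Δ] / (2·13) = (-3 + 679) / 26 = 676 / 26 = 26
(The negative root is discarded since n must be a positive integer.)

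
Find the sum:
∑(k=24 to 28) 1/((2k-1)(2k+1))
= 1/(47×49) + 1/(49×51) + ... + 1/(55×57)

Partial fractions: 1/((2k-1)(2k+1)) = (1/2)[1/(2k-1) - 1/(2k+1)]
The series telescopes:
= (1/2)[1/47 - 1/57]
= 5/2679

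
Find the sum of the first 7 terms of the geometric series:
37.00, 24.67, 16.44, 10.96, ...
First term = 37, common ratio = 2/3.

Sₙ = a(1 - rⁿ) / (1 - r)
S_7 = 37(1 - (2/3)^7) / (1 - (2/3))
S_7 = 37(1 - (128/2187)) / (1/3)
S_7 = 76183/729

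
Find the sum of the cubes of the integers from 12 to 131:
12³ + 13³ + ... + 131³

Use ∑_{k=1}^{n} k³ = [n(n+1)/2]², then subtract the first 11 terms.
∑_{k=1}^{131} k³ = [131×132/2]² = 8646² = 74753316
∑_{k=1}^{11} k³ = [11×12/2]² = 66² = 4356
∑_{k=12}^{131} k³ = 74753316 - 4356 = 74748960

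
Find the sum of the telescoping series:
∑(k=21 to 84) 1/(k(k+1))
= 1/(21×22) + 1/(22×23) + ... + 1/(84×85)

Partial fractions: 1/(k(k+1)) = 1/k - 1/(k+1)
The series telescopes:
= (1/21 - 1/22) + (1/22 - 1/23) + ... + (1/84 - 1/85)
= 1/21 - 1/85
= 64/1785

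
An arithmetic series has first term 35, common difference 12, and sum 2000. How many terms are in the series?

Using S = n/2 × [2a + (n-1)d]
2000 = n/2 × [2(35) + (n-1)(12)]
2000 = n/2 × [70 + 12n - 12]
4000 = n × [58 + 12n]
12n² + (58)n - 4000 = 0
Discriminant: Δ = (58)² - 4(12)(-4000) = 3364 + 192000 = 195364
√Δ = 442
n = [-(58) + √Δ] / (2·12) = (-58 + 442) / 24 = 384 / 24 = 16
(The negative root is discarded since n must be a positive integer.)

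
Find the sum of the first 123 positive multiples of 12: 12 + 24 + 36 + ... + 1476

Factor out 12: = 12(1 + 2 + ... + 123) = 12 × n(n+1)/2
= 12 × 123×124/2
= 12 × 7626
= 91512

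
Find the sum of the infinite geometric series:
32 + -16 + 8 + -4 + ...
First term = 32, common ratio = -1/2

For |r| < 1, S = a / (1 - r)
S = 32 / (1 - (-1/2))
S = 32 / (3/2)
S = 64/3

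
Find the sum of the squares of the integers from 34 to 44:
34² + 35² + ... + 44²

Use ∑_{k=1}^{n} k² = n(n+1)(2n+1)/6, then subtract the first 33 terms.
∑_{k=1}^{44} k² = 44×45×89/6 = 29370
∑_{k=1}^{33} k² = 33×34×67/6 = 12529
∑_{k=34}^{44} k² = 29370 - 12529 = 16841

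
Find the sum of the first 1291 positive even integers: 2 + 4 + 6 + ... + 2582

Sum of first n even numbers = n(n+1)
= 1291×1292
= 1667972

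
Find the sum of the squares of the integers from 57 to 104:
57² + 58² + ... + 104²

Use ∑_{k=1}^{n} k² = n(n+1)(2n+1)/6, then subtract the first 56 terms.
∑_{k=1}^{104} k² = 104×105×209/6 = 380380
∑_{k=1}^{56} k² = 56×57×113/6 = 60116
∑_{k=57}^{104} k² = 380380 - 60116 = 320264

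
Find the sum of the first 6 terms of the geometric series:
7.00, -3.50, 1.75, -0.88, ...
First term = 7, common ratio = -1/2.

Sₙ = a(1 - rⁿ) / (1 - r)
S_6 = 7(1 - (-1/2)^6) / (1 - (-1/2))
S_6 = 7(1 - (1/64)) / (3/2)
S_6 = 147/32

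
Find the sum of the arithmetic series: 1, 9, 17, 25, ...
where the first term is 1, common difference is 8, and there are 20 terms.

Sₙ = n/2 × (first + last)
Last term = a + (n-1)d = 1 + (20-1)×8 = 153
S_20 = 20/2 × (1 + 153)
S_20 = 20/2 × 154 = 1540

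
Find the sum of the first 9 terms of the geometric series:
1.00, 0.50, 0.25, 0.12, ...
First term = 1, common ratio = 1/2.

Sₙ = a(1 - rⁿ) / (1 - r)
S_9 = 1(1 - (1/2)^9) / (1 - (1/2))
S_9 = 1(1 - (1/512)) / (1/2)
S_9 = 511/256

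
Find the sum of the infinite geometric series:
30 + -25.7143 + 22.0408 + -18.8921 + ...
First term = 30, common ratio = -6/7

For |r| < 1, S = a / (1 - r)
S = 30 / (1 - (-6/7))
S = 30 / (13/7)
S = 210/13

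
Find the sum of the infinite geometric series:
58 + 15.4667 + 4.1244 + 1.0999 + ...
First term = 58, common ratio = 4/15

For |r| < 1, S = a / (1 - r)
S = 58 / (1 - (4/15))
S = 58 / (11/15)
S = 870/11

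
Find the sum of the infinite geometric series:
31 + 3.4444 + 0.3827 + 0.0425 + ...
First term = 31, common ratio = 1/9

For |r| < 1, S = a / (1 - r)
S = 31 / (1 - (1/9))
S = 31 / (8/9)
S = 279/8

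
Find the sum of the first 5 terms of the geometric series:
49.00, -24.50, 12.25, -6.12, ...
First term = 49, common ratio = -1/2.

Sₙ = a(1 - rⁿ) / (1 - r)
S_5 = 49(1 - (-1/2)^5) / (1 - (-1/2))
S_5 = 49(1 - (-1/32)) / (3/2)
S_5 = 539/16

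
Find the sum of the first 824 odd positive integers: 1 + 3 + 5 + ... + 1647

Sum of first n odd numbers = n²
= 824²
= 678976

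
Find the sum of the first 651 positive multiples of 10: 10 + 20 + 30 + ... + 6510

Factor out 10: = 10(1 + 2 + ... + 651) = 10 × n(n+1)/2
= 10 × 651×652/2
= 10 × 212226
= 2122260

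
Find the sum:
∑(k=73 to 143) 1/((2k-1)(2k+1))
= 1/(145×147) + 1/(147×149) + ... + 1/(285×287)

Partial fractions: 1/((2k-1)(2k+1)) = (1/2)[1/(2k-1) - 1/(2k+1)]
The series telescopes:
= (1/2)[1/145 - 1/287]
= 71/41615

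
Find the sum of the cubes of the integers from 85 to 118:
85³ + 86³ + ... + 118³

Use ∑_{k=1}^{n} k³ = [n(n+1)/2]², then subtract the first 84 terms.
∑_{k=1}^{118} k³ = [118×119/2]² = 7021² = 49294441
∑_{k=1}^{84} k³ = [84×85/2]² = 3570² = 12744900
∑_{k=85}^{118} k³ = 49294441 - 12744900 = 36549541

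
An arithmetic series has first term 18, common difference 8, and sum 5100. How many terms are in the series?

Using S = n/2 × [2a + (n-1)d]
5100 = n/2 × [2(18) + (n-1)(8)]
5100 = n/2 × [36 + 8n - 8]
10200 = n × [28 + 8n]
8n² + (28)n - 10200 = 0
Discriminant: Δ = (28)² - 4(8)(-10200) = 784 + 326400 = 327184
√Δ = 572
n = [-(28) + √Δ] / (2·8) = (-28 + 572) / 16 = 544 / 16 = 34
(The negative root is discarded since n must be a positive integer.)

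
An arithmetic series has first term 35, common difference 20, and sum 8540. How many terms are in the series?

Using S = n/2 × [2a + (n-1)d]
8540 = n/2 × [2(35) + (n-1)(20)]
8540 = n/2 × [70 + 20n - 20]
17080 = n × [50 + 20n]
20n² + (50)n - 17080 = 0
Discriminant: Δ = (50)² - 4(20)(-17080) = 2500 + 1366400 = 1368900
√Δ = 1170
n = [-(50) + √Δ] / (2·20) = (-50 + 1170) / 40 = 1120 / 40 = 28
(The negative root is discarded since n must be a positive integer.)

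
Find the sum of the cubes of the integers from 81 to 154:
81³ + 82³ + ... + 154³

Use ∑_{k=1}^{n} k³ = [n(n+1)/2]², then subtract the first 80 terms.
∑_{k=1}^{154} k³ = [154×155/2]² = 11935² = 142444225
∑_{k=1}^{80} k³ = [80×81/2]² = 3240² = 10497600
∑_{k=81}^{154} k³ = 142444225 - 10497600 = 131946625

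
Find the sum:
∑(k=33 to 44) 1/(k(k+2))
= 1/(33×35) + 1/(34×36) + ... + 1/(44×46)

Partial fractions: 1/(k(k+2)) = (1/2)[1/k - 1/(k+2)]
Telescoping leaves the first two and last two terms:
= (1/2)[1/33 + 1/34 - 1/45 - 1/46]
= 3049/387090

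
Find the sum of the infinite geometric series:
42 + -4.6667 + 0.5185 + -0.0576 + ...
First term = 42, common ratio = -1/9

For |r| < 1, S = a / (1 - r)
S = 42 / (1 - (-1/9))
S = 42 / (10/9)
S = 189/5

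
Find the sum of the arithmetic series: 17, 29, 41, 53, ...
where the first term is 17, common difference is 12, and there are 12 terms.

Sₙ = n/2 × (first + last)
Last term = a + (n-1)d = 17 + (12-1)×12 = 149
S_12 = 12/2 × (17 + 149)
S_12 = 12/2 × 166 = 996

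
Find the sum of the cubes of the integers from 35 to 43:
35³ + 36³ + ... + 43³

Use ∑_{k=1}^{n} k³ = [n(n+1)/2]², then subtract the first 34 terms.
∑_{k=1}^{43} k³ = [43×44/2]² = 946² = 894916
∑_{k=1}^{34} k³ = [34×35/2]² = 595² = 354025
∑_{k=35}^{43} k³ = 894916 - 354025 = 540891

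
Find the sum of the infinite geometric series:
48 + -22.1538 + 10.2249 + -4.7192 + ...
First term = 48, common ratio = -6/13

For |r| < 1, S = a / (1 - r)
S = 48 / (1 - (-6/13))
S = 48 / (19/13)
S = 624/19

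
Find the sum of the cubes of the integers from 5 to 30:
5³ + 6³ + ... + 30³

Use ∑_{k=1}^{n} k³ = [n(n+1)/2]², then subtract the first 4 terms.
∑_{k=1}^{30} k³ = [30×31/2]² = 465² = 216225
∑_{k=1}^{4} k³ = [4×5/2]² = 10² = 100
∑_{k=5}^{30} k³ = 216225 - 100 = 216125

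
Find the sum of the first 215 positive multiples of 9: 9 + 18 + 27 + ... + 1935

Factor out 9: = 9(1 + 2 + ... + 215) = 9 × n(n+1)/2
= 9 × 215×216/2
= 9 × 23220
= 208980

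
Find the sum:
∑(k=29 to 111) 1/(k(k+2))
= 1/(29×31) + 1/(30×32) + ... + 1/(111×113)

Partial fractions: 1/(k(k+2)) = (1/2)[1/k - 1/(k+2)]
Telescoping leaves the first two and last two terms:
= (1/2)[1/29 + 1/30 - 1/112 - 1/113]
= 275477/11010720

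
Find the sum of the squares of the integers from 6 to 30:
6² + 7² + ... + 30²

Use ∑_{k=1}^{n} k² = n(n+1)(2n+1)/6, then subtract the first 5 terms.
∑_{k=1}^{30} k² = 30×31×61/6 = 9455
∑_{k=1}^{5} k² = 5×6×11/6 = 55
∑_{k=6}^{30} k² = 9455 - 55 = 9400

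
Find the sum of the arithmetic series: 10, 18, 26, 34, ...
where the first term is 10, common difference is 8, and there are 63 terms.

Sₙ = n/2 × (first + last)
Last term = a + (n-1)d = 10 + (63-1)×8 = 506
S_63 = 63/2 × (10 + 506)
S_63 = 63/2 × 516 = 16254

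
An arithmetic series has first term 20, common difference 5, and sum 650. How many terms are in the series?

Using S = n/2 × [2a + (n-1)d]
650 = n/2 × [2(20) + (n-1)(5)]
650 = n/2 × [40 + 5n - 5]
1300 = n × [35 + 5n]
5n² + (35)n - 1300 = 0
Discriminant: Δ = (35)² - 4(5)(-1300) = 1225 + 26000 = 27225
√Δ = 165
n = [-(35) + √Δ] / (2·5) = (-35 + 165) / 10 = 130 / 10 = 13
(The negative root is discarded since n must be a positive integer.)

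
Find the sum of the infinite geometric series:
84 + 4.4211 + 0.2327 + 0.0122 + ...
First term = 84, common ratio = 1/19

For |r| < 1, S = a / (1 - r)
S = 84 / (1 - (1/19))
S = 84 / (18/19)
S = 266/3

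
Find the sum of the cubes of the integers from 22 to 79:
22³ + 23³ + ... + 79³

Use ∑_{k=1}^{n} k³ = [n(n+1)/2]², then subtract the first 21 terms.
∑_{k=1}^{79} k³ = [79×80/2]² = 3160² = 9985600
∑_{k=1}^{21} k³ = [21×22/2]² = 231² = 53361
∑_{k=22}^{79} k³ = 9985600 - 53361 = 9932239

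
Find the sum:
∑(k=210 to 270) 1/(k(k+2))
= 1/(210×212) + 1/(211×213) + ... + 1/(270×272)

Partial fractions: 1/(k(k+2)) = (1/2)[1/k - 1/(k+2)]
Telescoping leaves the first two and last two terms:
= (1/2)[1/210 + 1/211 - 1/271 - 1/272]
= 3486211/3266178720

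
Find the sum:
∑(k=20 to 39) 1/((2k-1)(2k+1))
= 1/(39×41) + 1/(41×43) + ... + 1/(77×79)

Partial fractions: 1/((2k-1)(2k+1)) = (1/2)[1/(2k-1) - 1/(2k+1)]
The series telescopes:
= (1/2)[1/39 - 1/79]
= 20/3081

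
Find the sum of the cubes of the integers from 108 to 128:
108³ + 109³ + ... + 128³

Use ∑_{k=1}^{n} k³ = [n(n+1)/2]², then subtract the first 107 terms.
∑_{k=1}^{128} k³ = [128×129/2]² = 8256² = 68161536
∑_{k=1}^{107} k³ = [107×108/2]² = 5778² = 33385284
∑_{k=108}^{128} k³ = 68161536 - 33385284 = 34776252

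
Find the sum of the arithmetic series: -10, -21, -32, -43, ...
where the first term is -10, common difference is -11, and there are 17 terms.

Sₙ = n/2 × (first + last)
Last term = a + (n-1)d = -10 + (17-1)×(-11) = -186
S_17 = 17/2 × (-10 + (-186))
S_17 = 17/2 × (-196) = -1666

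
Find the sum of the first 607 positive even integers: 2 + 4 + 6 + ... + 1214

Sum of first n even numbers = n(n+1)
= 607×608
= 369056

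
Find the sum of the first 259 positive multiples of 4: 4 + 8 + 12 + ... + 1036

Factor out 4: = 4(1 + 2 + ... + 259) = 4 × n(n+1)/2
= 4 × 259×260/2
= 4 × 33670
= 134680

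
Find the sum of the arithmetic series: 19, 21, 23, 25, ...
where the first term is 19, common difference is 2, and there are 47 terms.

Sₙ = n/2 × (first + last)
Last term = a + (n-1)d = 19 + (47-1)×2 = 111
S_47 = 47/2 × (19 + 111)
S_47 = 47/2 × 130 = 3055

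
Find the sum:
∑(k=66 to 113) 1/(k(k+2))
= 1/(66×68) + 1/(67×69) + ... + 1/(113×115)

Partial fractions: 1/(k(k+2)) = (1/2)[1/k - 1/(k+2)]
Telescoping leaves the first two and last two terms:
= (1/2)[1/66 + 1/67 - 1/114 - 1/115]
= 30458/4831035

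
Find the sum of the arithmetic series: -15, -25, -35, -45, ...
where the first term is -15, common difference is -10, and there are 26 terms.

Sₙ = n/2 × (first + last)
Last term = a + (n-1)d = -15 + (26-1)×(-10) = -265
S_26 = 26/2 × (-15 + (-265))
S_26 = 26/2 × (-280) = -3640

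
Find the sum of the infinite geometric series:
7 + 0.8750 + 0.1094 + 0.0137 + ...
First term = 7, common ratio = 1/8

For |r| < 1, S = a / (1 - r)
S = 7 / (1 - (1/8))
S = 7 / (7/8)
S = 8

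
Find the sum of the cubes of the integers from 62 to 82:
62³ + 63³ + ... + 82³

Use ∑_{k=1}^{n} k³ = [n(n+1)/2]², then subtract the first 61 terms.
∑_{k=1}^{82} k³ = [82×83/2]² = 3403² = 11580409
∑_{k=1}^{61} k³ = [61×62/2]² = 1891² = 3575881
∑_{k=62}^{82} k³ = 11580409 - 3575881 = 8004528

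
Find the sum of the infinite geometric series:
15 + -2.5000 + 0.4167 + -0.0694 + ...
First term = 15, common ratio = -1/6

For |r| < 1, S = a / (1 - r)
S = 15 / (1 - (-1/6))
S = 15 / (7/6)
S = 90/7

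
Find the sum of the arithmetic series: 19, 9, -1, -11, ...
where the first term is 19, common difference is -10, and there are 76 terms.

Sₙ = n/2 × (first + last)
Last term = a + (n-1)d = 19 + (76-1)×(-10) = -731
S_76 = 76/2 × (19 + (-731))
S_76 = 76/2 × (-712) = -27056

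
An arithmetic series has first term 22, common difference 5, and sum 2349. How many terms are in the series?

Using S = n/2 × [2a + (n-1)d]
2349 = n/2 × [2(22) + (n-1)(5)]
2349 = n/2 × [44 + 5n - 5]
4698 = n × [39 + 5n]
5n² + (39)n - 4698 = 0
Discriminant: Δ = (39)² - 4(5)(-4698) = 1521 + 93960 = 95481
√Δ = 309
n = [-(39) + √Δ] / (2·5) = (-39 + 309) / 10 = 270 / 10 = 27
(The negative root is discarded since n must be a positive integer.)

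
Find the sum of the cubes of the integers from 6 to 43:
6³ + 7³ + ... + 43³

Use ∑_{k=1}^{n} k³ = [n(n+1)/2]², then subtract the first 5 terms.
∑_{k=1}^{43} k³ = [43×44/2]² = 946² = 894916
∑_{k=1}^{5} k³ = [5×6/2]² = 15² = 225
∑_{k=6}^{43} k³ = 894916 - 225 = 894691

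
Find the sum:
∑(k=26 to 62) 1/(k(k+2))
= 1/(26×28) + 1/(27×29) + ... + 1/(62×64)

Partial fractions: 1/(k(k+2)) = (1/2)[1/k - 1/(k+2)]
Telescoping leaves the first two and last two terms:
= (1/2)[1/26 + 1/27 - 1/63 - 1/64]
= 6919/314496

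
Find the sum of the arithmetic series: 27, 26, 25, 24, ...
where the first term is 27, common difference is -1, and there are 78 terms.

Sₙ = n/2 × (first + last)
Last term = a + (n-1)d = 27 + (78-1)×(-1) = -50
S_78 = 78/2 × (27 + (-50))
S_78 = 78/2 × (-23) = -897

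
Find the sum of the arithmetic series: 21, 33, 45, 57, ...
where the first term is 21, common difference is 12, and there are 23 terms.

Sₙ = n/2 × (first + last)
Last term = a + (n-1)d = 21 + (23-1)×12 = 285
S_23 = 23/2 × (21 + 285)
S_23 = 23/2 × 306 = 3519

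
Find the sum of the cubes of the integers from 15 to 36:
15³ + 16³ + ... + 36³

Use ∑_{k=1}^{n} k³ = [n(n+1)/2]², then subtract the first 14 terms.
∑_{k=1}^{36} k³ = [36×37/2]² = 666² = 443556
∑_{k=1}^{14} k³ = [14×15/2]² = 105² = 11025
∑_{k=15}^{36} k³ = 443556 - 11025 = 432531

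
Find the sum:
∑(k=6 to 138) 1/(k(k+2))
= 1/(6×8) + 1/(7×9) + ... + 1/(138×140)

Partial fractions: 1/(k(k+2)) = (1/2)[1/k - 1/(k+2)]
Telescoping leaves the first two and last two terms:
= (1/2)[1/6 + 1/7 - 1/139 - 1/140]
= 17233/116760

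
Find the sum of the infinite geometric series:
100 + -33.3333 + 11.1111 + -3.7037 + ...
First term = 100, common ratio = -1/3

For |r| < 1, S = a / (1 - r)
S = 100 / (1 - (-1/3))
S = 100 / (4/3)
S = 75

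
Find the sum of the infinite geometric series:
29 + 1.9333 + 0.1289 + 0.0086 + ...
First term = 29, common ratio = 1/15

For |r| < 1, S = a / (1 - r)
S = 29 / (1 - (1/15))
S = 29 / (14/15)
S = 435/14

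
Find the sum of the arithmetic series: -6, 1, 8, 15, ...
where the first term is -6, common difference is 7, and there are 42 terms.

Sₙ = n/2 × (first + last)
Last term = a + (n-1)d = -6 + (42-1)×7 = 281
S_42 = 42/2 × (-6 + 281)
S_42 = 42/2 × 275 = 5775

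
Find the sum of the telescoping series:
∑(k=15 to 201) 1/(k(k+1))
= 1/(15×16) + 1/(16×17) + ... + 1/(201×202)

Partial fractions: 1/(k(k+1)) = 1/k - 1/(k+1)
The series telescopes:
= (1/15 - 1/16) + (1/16 - 1/17) + ... + (1/201 - 1/202)
= 1/15 - 1/202
= 187/3030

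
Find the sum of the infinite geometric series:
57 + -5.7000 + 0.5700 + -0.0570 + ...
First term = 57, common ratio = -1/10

For |r| < 1, S = a / (1 - r)
S = 57 / (1 - (-1/10))
S = 57 / (11/10)
S = 570/11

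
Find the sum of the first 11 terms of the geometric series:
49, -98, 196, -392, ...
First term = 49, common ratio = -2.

Sₙ = a(1 - rⁿ) / (1 - r)
S_11 = 49(1 - (-2)^11) / (1 - (-2))
S_11 = 49(1 - (-2048)) / (3)
S_11 = 33467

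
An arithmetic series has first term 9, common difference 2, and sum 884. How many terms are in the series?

Using S = n/2 × [2a + (n-1)d]
884 = n/2 × [2(9) + (n-1)(2)]
884 = n/2 × [18 + 2n - 2]
1768 = n × [16 + 2n]
2n² + (16)n - 1768 = 0
Discriminant: Δ = (16)² - 4(2)(-1768) = 256 + 14144 = 14400
√Δ = 120
n = [-(16) + √Δ] / (2·2) = (-16 + 120) / 4 = 104 / 4 = 26
(The negative root is discarded since n must be a positive integer.)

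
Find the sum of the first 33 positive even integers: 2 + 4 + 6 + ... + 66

Sum of first n even numbers = n(n+1)
= 33×34
= 1122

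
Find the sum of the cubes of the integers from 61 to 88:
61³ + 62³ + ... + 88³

Use ∑_{k=1}^{n} k³ = [n(n+1)/2]², then subtract the first 60 terms.
∑_{k=1}^{88} k³ = [88×89/2]² = 3916² = 15335056
∑_{k=1}^{60} k³ = [60×61/2]² = 1830² = 3348900
∑_{k=61}^{88} k³ = 15335056 - 3348900 = 11986156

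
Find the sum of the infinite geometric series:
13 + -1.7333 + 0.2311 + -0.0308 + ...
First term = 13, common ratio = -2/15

For |r| < 1, S = a / (1 - r)
S = 13 / (1 - (-2/15))
S = 13 / (17/15)
S = 195/17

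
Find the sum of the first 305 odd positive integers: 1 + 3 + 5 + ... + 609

Sum of first n odd numbers = n²
= 305²
= 93025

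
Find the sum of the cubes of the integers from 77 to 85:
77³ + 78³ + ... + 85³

Use ∑_{k=1}^{n} k³ = [n(n+1)/2]², then subtract the first 76 terms.
∑_{k=1}^{85} k³ = [85×86/2]² = 3655² = 13359025
∑_{k=1}^{76} k³ = [76×77/2]² = 2926² = 8561476
∑_{k=77}^{85} k³ = 13359025 - 8561476 = 4797549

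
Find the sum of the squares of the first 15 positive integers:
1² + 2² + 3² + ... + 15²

Formula: ∑k² = n(n+1)(2n+1)/6
= 15×16×31/6
= 7440/6
= 1240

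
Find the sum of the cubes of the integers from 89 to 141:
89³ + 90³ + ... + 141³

Use ∑_{k=1}^{n} k³ = [n(n+1)/2]², then subtract the first 88 terms.
∑_{k=1}^{141} k³ = [141×142/2]² = 10011² = 100220121
∑_{k=1}^{88} k³ = [88×89/2]² = 3916² = 15335056
∑_{k=89}^{141} k³ = 100220121 - 15335056 = 84885065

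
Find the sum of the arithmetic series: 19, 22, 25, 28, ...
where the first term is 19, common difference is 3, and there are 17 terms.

Sₙ = n/2 × (first + last)
Last term = a + (n-1)d = 19 + (17-1)×3 = 67
S_17 = 17/2 × (19 + 67)
S_17 = 17/2 × 86 = 731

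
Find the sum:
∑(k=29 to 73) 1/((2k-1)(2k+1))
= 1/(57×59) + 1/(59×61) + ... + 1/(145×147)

Partial fractions: 1/((2k-1)(2k+1)) = (1/2)[1/(2k-1) - 1/(2k+1)]
The series telescopes:
= (1/2)[1/57 - 1/147]
= 5/931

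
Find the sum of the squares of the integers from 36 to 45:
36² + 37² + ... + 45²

Use ∑_{k=1}^{n} k² = n(n+1)(2n+1)/6, then subtract the first 35 terms.
∑_{k=1}^{45} k² = 45×46×91/6 = 31395
∑_{k=1}^{35} k² = 35×36×71/6 = 14910
∑_{k=36}^{45} k² = 31395 - 14910 = 16485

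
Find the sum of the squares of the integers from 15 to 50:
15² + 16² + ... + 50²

Use ∑_{k=1}^{n} k² = n(n+1)(2n+1)/6, then subtract the first 14 terms.
∑_{k=1}^{50} k² = 50×51×101/6 = 42925
∑_{k=1}^{14} k² = 14×15×29/6 = 1015
∑_{k=15}^{50} k² = 42925 - 1015 = 41910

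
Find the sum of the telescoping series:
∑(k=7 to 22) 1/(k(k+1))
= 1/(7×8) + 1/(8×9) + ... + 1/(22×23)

Partial fractions: 1/(k(k+1)) = 1/k - 1/(k+1)
The series telescopes:
= (1/7 - 1/8) + (1/8 - 1/9) + ... + (1/22 - 1/23)
= 1/7 - 1/23
= 16/161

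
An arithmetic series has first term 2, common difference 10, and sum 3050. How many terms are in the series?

Using S = n/2 × [2a + (n-1)d]
3050 = n/2 × [2(2) + (n-1)(10)]
3050 = n/2 × [4 + 10n - 10]
6100 = n × [-6 + 10n]
10n² + (-6)n - 6100 = 0
Discriminant: Δ = (-6)² - 4(10)(-6100) = 36 + 244000 = 244036
√Δ = 494
n = [-(-6) + √Δ] / (2·10) = (6 + 494) / 20 = 500 / 20 = 25
(The negative root is discarded since n must be a positive integer.)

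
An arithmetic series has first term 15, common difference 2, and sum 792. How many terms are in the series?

Using S = n/2 × [2a + (n-1)d]
792 = n/2 × [2(15) + (n-1)(2)]
792 = n/2 × [30 + 2n - 2]
1584 = n × [28 + 2n]
2n² + (28)n - 1584 = 0
Discriminant: Δ = (28)² - 4(2)(-1584) = 784 + 12672 = 13456
√Δ = 116
n = [-(28) + √Δ] / (2·2) = (-28 + 116) / 4 = 88 / 4 = 22
(The negative root is discarded since n must be a positive integer.)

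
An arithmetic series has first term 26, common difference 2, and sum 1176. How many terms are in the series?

Using S = n/2 × [2a + (n-1)d]
1176 = n/2 × [2(26) + (n-1)(2)]
1176 = n/2 × [52 + 2n - 2]
2352 = n × [50 + 2n]
2n² + (50)n - 2352 = 0
Discriminant: Δ = (50)² - 4(2)(-2352) = 2500 + 18816 = 21316
√Δ = 146
n = [-(50) + √Δ] / (2·2) = (-50 + 146) / 4 = 96 / 4 = 24
(The negative root is discarded since n must be a positive integer.)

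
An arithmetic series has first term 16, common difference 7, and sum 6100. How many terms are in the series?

Using S = n/2 × [2a + (n-1)d]
6100 = n/2 × [2(16) + (n-1)(7)]
6100 = n/2 × [32 + 7n - 7]
12200 = n × [25 + 7n]
7n² + (25)n - 12200 = 0
Discriminant: Δ = (25)² - 4(7)(-12200) = 625 + 341600 = 342225
√Δ = 585
n = [-(25) + √Δ] / (2·7) = (-25 + 585) / 14 = 560 / 14 = 40
(The negative root is discarded since n must be a positive integer.)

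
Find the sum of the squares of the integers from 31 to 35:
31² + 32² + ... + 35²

Use ∑_{k=1}^{n} k² = n(n+1)(2n+1)/6, then subtract the first 30 terms.
∑_{k=1}^{35} k² = 35×36×71/6 = 14910
∑_{k=1}^{30} k² = 30×31×61/6 = 9455
∑_{k=31}^{35} k² = 14910 - 9455 = 5455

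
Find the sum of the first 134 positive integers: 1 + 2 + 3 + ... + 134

Formula: ∑k = n(n+1)/2
= 134×135/2
= 18090/2
= 9045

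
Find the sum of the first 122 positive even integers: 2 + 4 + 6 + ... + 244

Sum of first n even numbers = n(n+1)
= 122×123
= 15006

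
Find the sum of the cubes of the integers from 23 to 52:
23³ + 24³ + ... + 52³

Use ∑_{k=1}^{n} k³ = [n(n+1)/2]², then subtract the first 22 terms.
∑_{k=1}^{52} k³ = [52×53/2]² = 1378² = 1898884
∑_{k=1}^{22} k³ = [22×23/2]² = 253² = 64009
∑_{k=23}^{52} k³ = 1898884 - 64009 = 1834875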